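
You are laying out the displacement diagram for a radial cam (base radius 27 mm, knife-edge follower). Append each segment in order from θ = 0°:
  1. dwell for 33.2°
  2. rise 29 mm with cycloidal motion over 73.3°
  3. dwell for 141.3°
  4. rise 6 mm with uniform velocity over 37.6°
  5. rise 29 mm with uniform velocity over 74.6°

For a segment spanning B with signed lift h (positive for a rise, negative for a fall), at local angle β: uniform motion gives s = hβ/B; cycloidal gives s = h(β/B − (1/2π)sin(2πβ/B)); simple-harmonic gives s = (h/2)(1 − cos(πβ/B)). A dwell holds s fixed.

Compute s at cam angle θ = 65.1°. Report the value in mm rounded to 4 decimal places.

seg 1 [0°–33.2°] dwell: s stays 0.0000
seg 2 [33.2°–106.5°] cycloidal, h=29: θ=65.1° here. β=31.9, B=73.3. 29·(0.4352 − sin(2π·0.4352)/(2π)) = 10.7930 → s = 10.7930

10.7930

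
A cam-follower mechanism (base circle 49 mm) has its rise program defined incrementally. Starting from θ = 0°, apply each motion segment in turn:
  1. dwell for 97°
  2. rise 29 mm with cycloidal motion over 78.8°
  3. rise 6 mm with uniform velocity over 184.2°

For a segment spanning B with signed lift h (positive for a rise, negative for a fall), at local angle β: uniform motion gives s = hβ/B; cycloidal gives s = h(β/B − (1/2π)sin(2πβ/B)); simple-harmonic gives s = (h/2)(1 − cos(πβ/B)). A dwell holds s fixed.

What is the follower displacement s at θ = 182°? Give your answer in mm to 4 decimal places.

seg 1 [0°–97°] dwell: s stays 0.0000
seg 2 [97°–175.8°] cycloidal, h=29: full span → s += 29 → s = 29.0000
seg 3 [175.8°–360°] uniform, h=6: θ=182° here. β=6.2, B=184.2. 6·6.2/184.2 = 0.2020 → s = 29.2020

29.2020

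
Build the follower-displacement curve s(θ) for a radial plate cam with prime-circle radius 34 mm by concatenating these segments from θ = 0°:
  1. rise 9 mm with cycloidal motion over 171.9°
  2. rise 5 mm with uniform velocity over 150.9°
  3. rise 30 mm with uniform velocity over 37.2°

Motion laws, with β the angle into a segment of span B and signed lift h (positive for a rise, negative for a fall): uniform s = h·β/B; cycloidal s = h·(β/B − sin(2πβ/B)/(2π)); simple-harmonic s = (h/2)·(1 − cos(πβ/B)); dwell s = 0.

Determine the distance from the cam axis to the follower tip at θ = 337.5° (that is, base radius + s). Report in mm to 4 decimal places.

seg 1 [0°–171.9°] cycloidal, h=9: full span → s += 9 → s = 9.0000
seg 2 [171.9°–322.8°] uniform, h=5: full span → s += 5 → s = 14.0000
seg 3 [322.8°–360°] uniform, h=30: θ=337.5° here. β=14.7, B=37.2. 30·14.7/37.2 = 11.8548 → s = 25.8548
radial distance = base radius + s = 34 + 25.8548 = 59.8548

59.8548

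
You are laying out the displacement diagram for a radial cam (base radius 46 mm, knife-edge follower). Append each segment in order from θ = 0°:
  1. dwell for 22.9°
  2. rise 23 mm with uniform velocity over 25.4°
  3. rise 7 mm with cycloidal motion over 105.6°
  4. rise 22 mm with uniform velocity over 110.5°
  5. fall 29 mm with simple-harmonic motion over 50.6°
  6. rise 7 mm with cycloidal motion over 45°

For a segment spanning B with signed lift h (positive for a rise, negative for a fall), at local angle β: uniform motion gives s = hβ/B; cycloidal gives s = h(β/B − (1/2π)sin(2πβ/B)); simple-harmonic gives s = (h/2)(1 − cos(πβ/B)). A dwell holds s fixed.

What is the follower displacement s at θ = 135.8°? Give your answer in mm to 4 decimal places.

seg 1 [0°–22.9°] dwell: s stays 0.0000
seg 2 [22.9°–48.3°] uniform, h=23: full span → s += 23 → s = 23.0000
seg 3 [48.3°–153.9°] cycloidal, h=7: θ=135.8° here. β=87.5, B=105.6. 7·(0.8286 − sin(2π·0.8286)/(2π)) = 6.7812 → s = 29.7812

29.7812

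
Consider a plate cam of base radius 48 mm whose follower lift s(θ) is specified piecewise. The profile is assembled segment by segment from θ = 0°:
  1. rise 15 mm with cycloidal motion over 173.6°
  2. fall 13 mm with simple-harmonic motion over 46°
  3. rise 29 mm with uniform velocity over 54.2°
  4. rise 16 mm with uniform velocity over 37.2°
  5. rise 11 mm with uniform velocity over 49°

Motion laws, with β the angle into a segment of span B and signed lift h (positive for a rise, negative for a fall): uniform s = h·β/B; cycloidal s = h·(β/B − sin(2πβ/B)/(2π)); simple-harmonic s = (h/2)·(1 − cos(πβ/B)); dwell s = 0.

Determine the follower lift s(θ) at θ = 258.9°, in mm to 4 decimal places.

seg 1 [0°–173.6°] cycloidal, h=15: full span → s += 15 → s = 15.0000
seg 2 [173.6°–219.6°] simple-harmonic, h=-13: full span → s += -13 → s = 2.0000
seg 3 [219.6°–273.8°] uniform, h=29: θ=258.9° here. β=39.3, B=54.2. 29·39.3/54.2 = 21.0277 → s = 23.0277

23.0277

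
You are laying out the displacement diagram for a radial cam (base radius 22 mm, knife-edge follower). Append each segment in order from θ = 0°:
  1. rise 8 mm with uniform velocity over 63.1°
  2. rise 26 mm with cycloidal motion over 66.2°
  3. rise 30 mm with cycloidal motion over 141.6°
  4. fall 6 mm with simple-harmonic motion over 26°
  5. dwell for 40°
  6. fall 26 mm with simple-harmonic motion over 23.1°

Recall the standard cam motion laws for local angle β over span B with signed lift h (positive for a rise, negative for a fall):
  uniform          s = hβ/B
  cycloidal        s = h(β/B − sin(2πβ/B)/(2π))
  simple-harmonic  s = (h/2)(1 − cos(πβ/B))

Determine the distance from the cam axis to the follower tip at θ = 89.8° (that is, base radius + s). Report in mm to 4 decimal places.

seg 1 [0°–63.1°] uniform, h=8: full span → s += 8 → s = 8.0000
seg 2 [63.1°–129.3°] cycloidal, h=26: θ=89.8° here. β=26.7, B=66.2. 26·(0.4033 − sin(2π·0.4033)/(2π)) = 8.1246 → s = 16.1246
radial distance = base radius + s = 22 + 16.1246 = 38.1246

38.1246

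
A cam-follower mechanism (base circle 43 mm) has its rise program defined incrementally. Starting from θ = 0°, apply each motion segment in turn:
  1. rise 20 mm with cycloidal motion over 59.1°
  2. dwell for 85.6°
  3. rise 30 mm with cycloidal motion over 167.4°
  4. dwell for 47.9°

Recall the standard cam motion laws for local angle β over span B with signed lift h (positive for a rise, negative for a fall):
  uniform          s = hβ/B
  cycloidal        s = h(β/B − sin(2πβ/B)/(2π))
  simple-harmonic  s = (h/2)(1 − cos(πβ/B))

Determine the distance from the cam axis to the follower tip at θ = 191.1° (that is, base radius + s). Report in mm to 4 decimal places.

seg 1 [0°–59.1°] cycloidal, h=20: full span → s += 20 → s = 20.0000
seg 2 [59.1°–144.7°] dwell: s stays 20.0000
seg 3 [144.7°–312.1°] cycloidal, h=30: θ=191.1° here. β=46.4, B=167.4. 30·(0.2772 − sin(2π·0.2772)/(2π)) = 3.6102 → s = 23.6102
radial distance = base radius + s = 43 + 23.6102 = 66.6102

66.6102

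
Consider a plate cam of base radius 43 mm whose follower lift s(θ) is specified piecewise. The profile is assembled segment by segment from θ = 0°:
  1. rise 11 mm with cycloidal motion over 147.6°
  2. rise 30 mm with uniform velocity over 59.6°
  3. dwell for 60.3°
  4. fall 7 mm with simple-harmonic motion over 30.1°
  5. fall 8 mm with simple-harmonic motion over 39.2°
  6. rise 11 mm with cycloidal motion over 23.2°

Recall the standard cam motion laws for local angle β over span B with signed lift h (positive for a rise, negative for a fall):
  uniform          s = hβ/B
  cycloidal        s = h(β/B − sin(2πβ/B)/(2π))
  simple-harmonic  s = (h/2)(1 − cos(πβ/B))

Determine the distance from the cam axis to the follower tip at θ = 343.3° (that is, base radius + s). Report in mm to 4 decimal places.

seg 1 [0°–147.6°] cycloidal, h=11: full span → s += 11 → s = 11.0000
seg 2 [147.6°–207.2°] uniform, h=30: full span → s += 30 → s = 41.0000
seg 3 [207.2°–267.5°] dwell: s stays 41.0000
seg 4 [267.5°–297.6°] simple-harmonic, h=-7: full span → s += -7 → s = 34.0000
seg 5 [297.6°–336.8°] simple-harmonic, h=-8: full span → s += -8 → s = 26.0000
seg 6 [336.8°–360°] cycloidal, h=11: θ=343.3° here. β=6.5, B=23.2. 11·(0.2802 − sin(2π·0.2802)/(2π)) = 1.3626 → s = 27.3626
radial distance = base radius + s = 43 + 27.3626 = 70.3626

70.3626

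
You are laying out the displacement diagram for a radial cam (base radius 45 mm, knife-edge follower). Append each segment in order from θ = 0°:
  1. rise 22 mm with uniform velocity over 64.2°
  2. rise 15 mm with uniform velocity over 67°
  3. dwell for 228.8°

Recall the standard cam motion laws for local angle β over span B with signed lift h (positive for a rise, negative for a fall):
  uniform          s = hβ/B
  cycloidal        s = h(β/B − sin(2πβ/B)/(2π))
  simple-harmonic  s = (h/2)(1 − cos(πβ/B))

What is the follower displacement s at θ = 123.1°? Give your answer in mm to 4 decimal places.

seg 1 [0°–64.2°] uniform, h=22: full span → s += 22 → s = 22.0000
seg 2 [64.2°–131.2°] uniform, h=15: θ=123.1° here. β=58.9, B=67. 15·58.9/67 = 13.1866 → s = 35.1866

35.1866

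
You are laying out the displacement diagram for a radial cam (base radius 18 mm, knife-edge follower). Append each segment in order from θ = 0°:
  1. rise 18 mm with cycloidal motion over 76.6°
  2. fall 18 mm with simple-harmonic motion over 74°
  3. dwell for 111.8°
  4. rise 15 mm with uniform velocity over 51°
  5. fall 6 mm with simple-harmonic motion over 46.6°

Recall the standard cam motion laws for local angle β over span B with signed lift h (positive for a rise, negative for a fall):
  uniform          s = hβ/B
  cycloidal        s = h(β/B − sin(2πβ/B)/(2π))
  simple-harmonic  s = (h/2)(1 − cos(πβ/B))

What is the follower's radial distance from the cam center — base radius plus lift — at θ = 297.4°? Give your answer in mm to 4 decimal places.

seg 1 [0°–76.6°] cycloidal, h=18: full span → s += 18 → s = 18.0000
seg 2 [76.6°–150.6°] simple-harmonic, h=-18: full span → s += -18 → s = 0.0000
seg 3 [150.6°–262.4°] dwell: s stays 0.0000
seg 4 [262.4°–313.4°] uniform, h=15: θ=297.4° here. β=35, B=51. 15·35/51 = 10.2941 → s = 10.2941
radial distance = base radius + s = 18 + 10.2941 = 28.2941

28.2941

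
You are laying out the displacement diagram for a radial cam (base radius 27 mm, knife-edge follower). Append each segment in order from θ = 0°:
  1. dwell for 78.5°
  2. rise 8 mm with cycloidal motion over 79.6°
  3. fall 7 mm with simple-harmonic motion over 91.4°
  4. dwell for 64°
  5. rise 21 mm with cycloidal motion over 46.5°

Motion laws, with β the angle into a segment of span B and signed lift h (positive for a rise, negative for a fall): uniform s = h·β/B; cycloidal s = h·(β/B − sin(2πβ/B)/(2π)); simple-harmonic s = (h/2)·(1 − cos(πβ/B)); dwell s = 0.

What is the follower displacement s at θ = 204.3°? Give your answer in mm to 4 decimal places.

seg 1 [0°–78.5°] dwell: s stays 0.0000
seg 2 [78.5°–158.1°] cycloidal, h=8: full span → s += 8 → s = 8.0000
seg 3 [158.1°–249.5°] simple-harmonic, h=-7: θ=204.3° here. β=46.2, B=91.4. -7/2·(1 − cos(π·0.5055)) = -3.5601 → s = 4.4399

4.4399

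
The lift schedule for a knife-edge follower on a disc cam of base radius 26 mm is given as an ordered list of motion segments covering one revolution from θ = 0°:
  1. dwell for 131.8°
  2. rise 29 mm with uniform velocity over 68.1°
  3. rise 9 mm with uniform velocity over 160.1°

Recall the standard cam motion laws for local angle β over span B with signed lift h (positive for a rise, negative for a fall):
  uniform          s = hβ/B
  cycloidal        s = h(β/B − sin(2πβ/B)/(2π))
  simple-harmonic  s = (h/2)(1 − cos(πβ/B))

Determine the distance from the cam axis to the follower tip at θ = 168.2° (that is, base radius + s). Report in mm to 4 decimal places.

seg 1 [0°–131.8°] dwell: s stays 0.0000
seg 2 [131.8°–199.9°] uniform, h=29: θ=168.2° here. β=36.4, B=68.1. 29·36.4/68.1 = 15.5007 → s = 15.5007
radial distance = base radius + s = 26 + 15.5007 = 41.5007

41.5007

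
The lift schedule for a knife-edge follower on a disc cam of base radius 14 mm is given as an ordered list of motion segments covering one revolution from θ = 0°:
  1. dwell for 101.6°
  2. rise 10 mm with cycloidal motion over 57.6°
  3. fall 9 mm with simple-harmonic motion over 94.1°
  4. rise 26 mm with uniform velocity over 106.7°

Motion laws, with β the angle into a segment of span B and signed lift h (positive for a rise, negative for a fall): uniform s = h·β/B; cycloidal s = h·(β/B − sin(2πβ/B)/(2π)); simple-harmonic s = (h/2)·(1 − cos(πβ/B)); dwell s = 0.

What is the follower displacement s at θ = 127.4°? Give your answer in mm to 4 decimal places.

seg 1 [0°–101.6°] dwell: s stays 0.0000
seg 2 [101.6°–159.2°] cycloidal, h=10: θ=127.4° here. β=25.8, B=57.6. 10·(0.4479 − sin(2π·0.4479)/(2π)) = 3.9676 → s = 3.9676

3.9676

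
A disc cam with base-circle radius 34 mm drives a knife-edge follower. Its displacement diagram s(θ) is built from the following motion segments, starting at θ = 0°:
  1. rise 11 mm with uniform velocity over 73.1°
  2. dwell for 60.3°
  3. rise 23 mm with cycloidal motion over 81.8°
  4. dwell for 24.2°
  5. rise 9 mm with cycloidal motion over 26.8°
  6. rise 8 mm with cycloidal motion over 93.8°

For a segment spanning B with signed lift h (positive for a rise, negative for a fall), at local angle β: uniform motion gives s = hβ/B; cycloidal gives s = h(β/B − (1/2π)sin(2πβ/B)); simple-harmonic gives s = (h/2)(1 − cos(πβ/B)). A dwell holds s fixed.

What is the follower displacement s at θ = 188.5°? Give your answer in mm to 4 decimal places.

seg 1 [0°–73.1°] uniform, h=11: full span → s += 11 → s = 11.0000
seg 2 [73.1°–133.4°] dwell: s stays 11.0000
seg 3 [133.4°–215.2°] cycloidal, h=23: θ=188.5° here. β=55.1, B=81.8. 23·(0.6736 − sin(2π·0.6736)/(2π)) = 18.7394 → s = 29.7394

29.7394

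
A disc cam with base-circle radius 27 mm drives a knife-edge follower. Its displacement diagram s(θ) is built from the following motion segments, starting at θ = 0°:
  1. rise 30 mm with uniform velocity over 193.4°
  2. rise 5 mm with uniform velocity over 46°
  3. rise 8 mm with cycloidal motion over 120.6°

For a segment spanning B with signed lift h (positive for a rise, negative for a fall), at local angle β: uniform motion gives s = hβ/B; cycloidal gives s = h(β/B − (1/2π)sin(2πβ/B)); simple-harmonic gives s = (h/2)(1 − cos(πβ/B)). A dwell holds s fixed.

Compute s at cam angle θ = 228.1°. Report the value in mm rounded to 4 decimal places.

seg 1 [0°–193.4°] uniform, h=30: full span → s += 30 → s = 30.0000
seg 2 [193.4°–239.4°] uniform, h=5: θ=228.1° here. β=34.7, B=46. 5·34.7/46 = 3.7717 → s = 33.7717

33.7717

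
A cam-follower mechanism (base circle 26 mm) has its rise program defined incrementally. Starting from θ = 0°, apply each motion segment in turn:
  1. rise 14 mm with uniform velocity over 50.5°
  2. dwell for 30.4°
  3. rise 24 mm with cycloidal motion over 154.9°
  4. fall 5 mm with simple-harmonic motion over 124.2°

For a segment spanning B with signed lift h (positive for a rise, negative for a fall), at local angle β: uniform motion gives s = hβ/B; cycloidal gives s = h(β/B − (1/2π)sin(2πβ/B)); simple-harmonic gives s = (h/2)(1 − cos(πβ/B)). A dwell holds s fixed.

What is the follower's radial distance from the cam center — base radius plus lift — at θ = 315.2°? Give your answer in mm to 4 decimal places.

seg 1 [0°–50.5°] uniform, h=14: full span → s += 14 → s = 14.0000
seg 2 [50.5°–80.9°] dwell: s stays 14.0000
seg 3 [80.9°–235.8°] cycloidal, h=24: full span → s += 24 → s = 38.0000
seg 4 [235.8°–360°] simple-harmonic, h=-5: θ=315.2° here. β=79.4, B=124.2. -5/2·(1 − cos(π·0.6393)) = -3.5594 → s = 34.4406
radial distance = base radius + s = 26 + 34.4406 = 60.4406

60.4406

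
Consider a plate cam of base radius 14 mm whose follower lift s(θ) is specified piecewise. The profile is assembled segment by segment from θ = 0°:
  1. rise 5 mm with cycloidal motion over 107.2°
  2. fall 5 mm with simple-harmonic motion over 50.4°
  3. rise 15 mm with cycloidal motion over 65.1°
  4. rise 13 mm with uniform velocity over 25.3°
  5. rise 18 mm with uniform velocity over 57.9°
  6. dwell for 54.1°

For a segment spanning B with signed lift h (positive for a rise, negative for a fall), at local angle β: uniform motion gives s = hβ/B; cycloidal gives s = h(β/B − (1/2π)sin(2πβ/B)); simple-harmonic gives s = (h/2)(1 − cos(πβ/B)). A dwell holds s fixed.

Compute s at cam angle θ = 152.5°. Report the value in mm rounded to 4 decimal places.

seg 1 [0°–107.2°] cycloidal, h=5: full span → s += 5 → s = 5.0000
seg 2 [107.2°–157.6°] simple-harmonic, h=-5: θ=152.5° here. β=45.3, B=50.4. -5/2·(1 − cos(π·0.8988)) = -4.8747 → s = 0.1253

0.1253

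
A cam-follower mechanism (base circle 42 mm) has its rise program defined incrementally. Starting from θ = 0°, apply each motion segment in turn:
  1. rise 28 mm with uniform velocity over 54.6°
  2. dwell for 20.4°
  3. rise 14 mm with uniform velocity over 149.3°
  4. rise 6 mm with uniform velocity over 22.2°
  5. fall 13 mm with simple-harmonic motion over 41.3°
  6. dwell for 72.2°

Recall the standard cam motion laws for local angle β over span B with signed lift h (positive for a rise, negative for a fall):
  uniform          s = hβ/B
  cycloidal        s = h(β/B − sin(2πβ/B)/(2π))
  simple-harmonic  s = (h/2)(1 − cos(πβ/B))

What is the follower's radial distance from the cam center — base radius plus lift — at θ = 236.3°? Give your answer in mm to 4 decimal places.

seg 1 [0°–54.6°] uniform, h=28: full span → s += 28 → s = 28.0000
seg 2 [54.6°–75°] dwell: s stays 28.0000
seg 3 [75°–224.3°] uniform, h=14: full span → s += 14 → s = 42.0000
seg 4 [224.3°–246.5°] uniform, h=6: θ=236.3° here. β=12, B=22.2. 6·12/22.2 = 3.2432 → s = 45.2432
radial distance = base radius + s = 42 + 45.2432 = 87.2432

87.2432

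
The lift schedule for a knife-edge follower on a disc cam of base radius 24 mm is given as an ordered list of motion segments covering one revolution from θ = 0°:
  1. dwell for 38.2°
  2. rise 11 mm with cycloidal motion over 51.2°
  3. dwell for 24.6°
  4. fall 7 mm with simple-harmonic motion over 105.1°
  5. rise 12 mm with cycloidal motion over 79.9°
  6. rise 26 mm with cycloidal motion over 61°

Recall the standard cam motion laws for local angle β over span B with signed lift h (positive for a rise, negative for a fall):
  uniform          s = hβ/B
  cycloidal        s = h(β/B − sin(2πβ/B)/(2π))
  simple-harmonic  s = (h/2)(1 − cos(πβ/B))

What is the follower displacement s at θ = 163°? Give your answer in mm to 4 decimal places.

seg 1 [0°–38.2°] dwell: s stays 0.0000
seg 2 [38.2°–89.4°] cycloidal, h=11: full span → s += 11 → s = 11.0000
seg 3 [89.4°–114°] dwell: s stays 11.0000
seg 4 [114°–219.1°] simple-harmonic, h=-7: θ=163° here. β=49, B=105.1. -7/2·(1 − cos(π·0.4662)) = -3.1293 → s = 7.8707

7.8707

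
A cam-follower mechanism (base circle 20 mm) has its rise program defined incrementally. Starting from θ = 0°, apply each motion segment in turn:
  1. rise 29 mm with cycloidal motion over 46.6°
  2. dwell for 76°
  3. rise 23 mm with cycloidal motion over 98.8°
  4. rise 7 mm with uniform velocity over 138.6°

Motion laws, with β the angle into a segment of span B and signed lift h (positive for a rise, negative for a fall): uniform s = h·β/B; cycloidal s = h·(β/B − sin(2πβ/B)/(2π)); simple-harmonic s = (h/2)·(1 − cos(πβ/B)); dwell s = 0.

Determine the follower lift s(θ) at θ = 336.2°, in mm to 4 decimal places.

seg 1 [0°–46.6°] cycloidal, h=29: full span → s += 29 → s = 29.0000
seg 2 [46.6°–122.6°] dwell: s stays 29.0000
seg 3 [122.6°–221.4°] cycloidal, h=23: full span → s += 23 → s = 52.0000
seg 4 [221.4°–360°] uniform, h=7: θ=336.2° here. β=114.8, B=138.6. 7·114.8/138.6 = 5.7980 → s = 57.7980

57.7980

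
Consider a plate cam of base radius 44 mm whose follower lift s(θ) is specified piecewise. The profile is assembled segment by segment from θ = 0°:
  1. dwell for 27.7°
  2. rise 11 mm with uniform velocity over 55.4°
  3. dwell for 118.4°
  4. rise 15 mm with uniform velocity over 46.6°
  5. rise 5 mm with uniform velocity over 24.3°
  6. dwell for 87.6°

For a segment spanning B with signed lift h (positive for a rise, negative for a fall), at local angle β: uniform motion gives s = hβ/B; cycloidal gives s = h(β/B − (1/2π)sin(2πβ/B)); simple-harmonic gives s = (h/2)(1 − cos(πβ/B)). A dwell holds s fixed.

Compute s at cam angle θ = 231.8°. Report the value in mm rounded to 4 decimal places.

seg 1 [0°–27.7°] dwell: s stays 0.0000
seg 2 [27.7°–83.1°] uniform, h=11: full span → s += 11 → s = 11.0000
seg 3 [83.1°–201.5°] dwell: s stays 11.0000
seg 4 [201.5°–248.1°] uniform, h=15: θ=231.8° here. β=30.3, B=46.6. 15·30.3/46.6 = 9.7532 → s = 20.7532

20.7532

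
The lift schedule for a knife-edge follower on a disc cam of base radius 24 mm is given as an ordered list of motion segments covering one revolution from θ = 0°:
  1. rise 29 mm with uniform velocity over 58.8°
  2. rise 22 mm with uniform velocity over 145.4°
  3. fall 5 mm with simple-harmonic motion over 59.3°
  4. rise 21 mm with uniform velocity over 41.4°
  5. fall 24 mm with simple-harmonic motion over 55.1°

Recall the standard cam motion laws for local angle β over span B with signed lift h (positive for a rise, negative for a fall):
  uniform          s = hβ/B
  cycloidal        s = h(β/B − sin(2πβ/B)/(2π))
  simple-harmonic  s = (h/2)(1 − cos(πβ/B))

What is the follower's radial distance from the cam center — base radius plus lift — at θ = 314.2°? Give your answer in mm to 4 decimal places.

seg 1 [0°–58.8°] uniform, h=29: full span → s += 29 → s = 29.0000
seg 2 [58.8°–204.2°] uniform, h=22: full span → s += 22 → s = 51.0000
seg 3 [204.2°–263.5°] simple-harmonic, h=-5: full span → s += -5 → s = 46.0000
seg 4 [263.5°–304.9°] uniform, h=21: full span → s += 21 → s = 67.0000
seg 5 [304.9°–360°] simple-harmonic, h=-24: θ=314.2° here. β=9.3, B=55.1. -24/2·(1 − cos(π·0.1688)) = -1.6478 → s = 65.3522
radial distance = base radius + s = 24 + 65.3522 = 89.3522

89.3522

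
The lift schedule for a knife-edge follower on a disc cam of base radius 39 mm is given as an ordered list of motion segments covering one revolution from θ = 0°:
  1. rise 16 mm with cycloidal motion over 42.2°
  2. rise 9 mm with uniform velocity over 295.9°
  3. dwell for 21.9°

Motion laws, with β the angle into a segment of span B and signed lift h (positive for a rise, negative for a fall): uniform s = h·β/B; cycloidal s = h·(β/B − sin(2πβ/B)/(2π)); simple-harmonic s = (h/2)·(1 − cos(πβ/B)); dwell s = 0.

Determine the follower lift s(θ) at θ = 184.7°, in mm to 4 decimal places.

seg 1 [0°–42.2°] cycloidal, h=16: full span → s += 16 → s = 16.0000
seg 2 [42.2°–338.1°] uniform, h=9: θ=184.7° here. β=142.5, B=295.9. 9·142.5/295.9 = 4.3342 → s = 20.3342

20.3342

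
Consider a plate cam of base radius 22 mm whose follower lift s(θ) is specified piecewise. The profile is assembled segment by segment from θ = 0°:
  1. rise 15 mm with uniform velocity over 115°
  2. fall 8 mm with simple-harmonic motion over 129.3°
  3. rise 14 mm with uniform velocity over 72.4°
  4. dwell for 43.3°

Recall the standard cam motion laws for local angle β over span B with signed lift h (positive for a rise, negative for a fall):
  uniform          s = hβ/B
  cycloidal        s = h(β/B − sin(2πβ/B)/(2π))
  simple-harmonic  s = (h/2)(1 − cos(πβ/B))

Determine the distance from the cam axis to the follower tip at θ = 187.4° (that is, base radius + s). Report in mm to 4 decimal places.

seg 1 [0°–115°] uniform, h=15: full span → s += 15 → s = 15.0000
seg 2 [115°–244.3°] simple-harmonic, h=-8: θ=187.4° here. β=72.4, B=129.3. -8/2·(1 − cos(π·0.5599)) = -4.7488 → s = 10.2512
radial distance = base radius + s = 22 + 10.2512 = 32.2512

32.2512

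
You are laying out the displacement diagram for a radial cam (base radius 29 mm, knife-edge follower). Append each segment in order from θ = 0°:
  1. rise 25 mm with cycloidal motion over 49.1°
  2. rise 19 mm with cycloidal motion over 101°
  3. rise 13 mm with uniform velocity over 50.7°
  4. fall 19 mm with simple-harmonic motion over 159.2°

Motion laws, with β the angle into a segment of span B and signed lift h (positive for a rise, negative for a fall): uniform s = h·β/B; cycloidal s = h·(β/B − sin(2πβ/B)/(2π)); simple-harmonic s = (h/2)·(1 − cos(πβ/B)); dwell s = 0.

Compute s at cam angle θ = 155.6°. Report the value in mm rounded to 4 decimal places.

seg 1 [0°–49.1°] cycloidal, h=25: full span → s += 25 → s = 25.0000
seg 2 [49.1°–150.1°] cycloidal, h=19: full span → s += 19 → s = 44.0000
seg 3 [150.1°–200.8°] uniform, h=13: θ=155.6° here. β=5.5, B=50.7. 13·5.5/50.7 = 1.4103 → s = 45.4103

45.4103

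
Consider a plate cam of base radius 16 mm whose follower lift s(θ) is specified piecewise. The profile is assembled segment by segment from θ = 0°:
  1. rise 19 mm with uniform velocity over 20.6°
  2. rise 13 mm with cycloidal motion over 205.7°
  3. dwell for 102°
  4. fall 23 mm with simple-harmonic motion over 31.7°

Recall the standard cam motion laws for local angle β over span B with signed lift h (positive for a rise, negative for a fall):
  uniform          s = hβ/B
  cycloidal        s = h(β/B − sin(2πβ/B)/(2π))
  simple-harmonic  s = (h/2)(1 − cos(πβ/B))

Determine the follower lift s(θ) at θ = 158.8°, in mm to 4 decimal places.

seg 1 [0°–20.6°] uniform, h=19: full span → s += 19 → s = 19.0000
seg 2 [20.6°–226.3°] cycloidal, h=13: θ=158.8° here. β=138.2, B=205.7. 13·(0.6719 − sin(2π·0.6719)/(2π)) = 10.5586 → s = 29.5586

29.5586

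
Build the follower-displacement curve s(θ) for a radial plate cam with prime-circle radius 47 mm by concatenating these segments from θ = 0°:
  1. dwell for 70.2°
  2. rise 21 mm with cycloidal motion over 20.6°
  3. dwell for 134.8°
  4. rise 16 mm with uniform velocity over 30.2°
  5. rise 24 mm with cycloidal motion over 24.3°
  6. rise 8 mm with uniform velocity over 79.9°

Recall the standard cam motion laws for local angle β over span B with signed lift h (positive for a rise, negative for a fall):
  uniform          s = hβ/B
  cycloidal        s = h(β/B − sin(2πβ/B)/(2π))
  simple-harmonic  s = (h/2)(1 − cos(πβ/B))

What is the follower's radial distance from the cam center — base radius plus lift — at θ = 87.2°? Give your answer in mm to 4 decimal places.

seg 1 [0°–70.2°] dwell: s stays 0.0000
seg 2 [70.2°–90.8°] cycloidal, h=21: θ=87.2° here. β=17, B=20.6. 21·(0.8252 − sin(2π·0.8252)/(2π)) = 20.3057 → s = 20.3057
radial distance = base radius + s = 47 + 20.3057 = 67.3057

67.3057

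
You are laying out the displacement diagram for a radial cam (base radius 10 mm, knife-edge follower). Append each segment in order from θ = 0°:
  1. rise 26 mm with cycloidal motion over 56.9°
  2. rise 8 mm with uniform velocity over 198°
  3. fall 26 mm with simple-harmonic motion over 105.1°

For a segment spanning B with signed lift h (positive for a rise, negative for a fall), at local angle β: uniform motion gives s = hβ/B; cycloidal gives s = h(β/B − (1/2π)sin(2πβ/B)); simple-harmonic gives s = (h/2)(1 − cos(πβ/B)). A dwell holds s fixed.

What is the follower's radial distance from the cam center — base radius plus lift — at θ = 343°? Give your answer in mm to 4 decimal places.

seg 1 [0°–56.9°] cycloidal, h=26: full span → s += 26 → s = 26.0000
seg 2 [56.9°–254.9°] uniform, h=8: full span → s += 8 → s = 34.0000
seg 3 [254.9°–360°] simple-harmonic, h=-26: θ=343° here. β=88.1, B=105.1. -26/2·(1 − cos(π·0.8382)) = -24.3574 → s = 9.6426
radial distance = base radius + s = 10 + 9.6426 = 19.6426

19.6426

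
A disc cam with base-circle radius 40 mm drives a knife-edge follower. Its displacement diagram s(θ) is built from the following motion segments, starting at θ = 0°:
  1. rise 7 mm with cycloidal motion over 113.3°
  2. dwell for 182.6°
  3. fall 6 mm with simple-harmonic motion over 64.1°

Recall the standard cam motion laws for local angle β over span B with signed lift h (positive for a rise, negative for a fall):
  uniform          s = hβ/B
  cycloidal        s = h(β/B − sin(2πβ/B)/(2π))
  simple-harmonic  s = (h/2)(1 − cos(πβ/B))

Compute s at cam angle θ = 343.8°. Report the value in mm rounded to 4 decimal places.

seg 1 [0°–113.3°] cycloidal, h=7: full span → s += 7 → s = 7.0000
seg 2 [113.3°–295.9°] dwell: s stays 7.0000
seg 3 [295.9°–360°] simple-harmonic, h=-6: θ=343.8° here. β=47.9, B=64.1. -6/2·(1 − cos(π·0.7473)) = -5.1030 → s = 1.8970

1.8970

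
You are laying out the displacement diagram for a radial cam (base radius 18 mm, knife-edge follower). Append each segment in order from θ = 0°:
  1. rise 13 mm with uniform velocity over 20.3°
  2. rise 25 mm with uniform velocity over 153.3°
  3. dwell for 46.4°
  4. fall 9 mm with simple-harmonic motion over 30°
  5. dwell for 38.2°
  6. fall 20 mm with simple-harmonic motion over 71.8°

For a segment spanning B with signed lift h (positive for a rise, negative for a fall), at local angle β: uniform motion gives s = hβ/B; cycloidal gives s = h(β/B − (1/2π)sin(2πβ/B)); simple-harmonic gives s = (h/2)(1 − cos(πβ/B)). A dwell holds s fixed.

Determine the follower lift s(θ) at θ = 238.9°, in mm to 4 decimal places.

seg 1 [0°–20.3°] uniform, h=13: full span → s += 13 → s = 13.0000
seg 2 [20.3°–173.6°] uniform, h=25: full span → s += 25 → s = 38.0000
seg 3 [173.6°–220°] dwell: s stays 38.0000
seg 4 [220°–250°] simple-harmonic, h=-9: θ=238.9° here. β=18.9, B=30. -9/2·(1 − cos(π·0.6300)) = -6.2872 → s = 31.7128

31.7128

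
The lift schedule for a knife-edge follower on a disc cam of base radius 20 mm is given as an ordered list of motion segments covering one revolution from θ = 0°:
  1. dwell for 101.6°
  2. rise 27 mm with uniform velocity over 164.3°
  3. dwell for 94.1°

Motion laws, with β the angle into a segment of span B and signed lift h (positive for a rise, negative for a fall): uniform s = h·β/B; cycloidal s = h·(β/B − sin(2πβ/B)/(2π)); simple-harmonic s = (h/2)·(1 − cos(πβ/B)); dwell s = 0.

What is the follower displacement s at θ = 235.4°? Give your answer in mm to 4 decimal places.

seg 1 [0°–101.6°] dwell: s stays 0.0000
seg 2 [101.6°–265.9°] uniform, h=27: θ=235.4° here. β=133.8, B=164.3. 27·133.8/164.3 = 21.9878 → s = 21.9878

21.9878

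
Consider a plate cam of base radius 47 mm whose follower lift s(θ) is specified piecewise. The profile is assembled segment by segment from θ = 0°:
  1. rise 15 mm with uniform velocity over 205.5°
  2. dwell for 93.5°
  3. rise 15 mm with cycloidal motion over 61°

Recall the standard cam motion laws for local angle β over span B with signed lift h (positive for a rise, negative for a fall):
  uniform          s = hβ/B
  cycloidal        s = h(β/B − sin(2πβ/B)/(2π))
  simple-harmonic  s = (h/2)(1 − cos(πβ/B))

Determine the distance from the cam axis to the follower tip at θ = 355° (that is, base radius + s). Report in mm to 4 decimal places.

seg 1 [0°–205.5°] uniform, h=15: full span → s += 15 → s = 15.0000
seg 2 [205.5°–299°] dwell: s stays 15.0000
seg 3 [299°–360°] cycloidal, h=15: θ=355° here. β=56, B=61. 15·(0.9180 − sin(2π·0.9180)/(2π)) = 14.9464 → s = 29.9464
radial distance = base radius + s = 47 + 29.9464 = 76.9464

76.9464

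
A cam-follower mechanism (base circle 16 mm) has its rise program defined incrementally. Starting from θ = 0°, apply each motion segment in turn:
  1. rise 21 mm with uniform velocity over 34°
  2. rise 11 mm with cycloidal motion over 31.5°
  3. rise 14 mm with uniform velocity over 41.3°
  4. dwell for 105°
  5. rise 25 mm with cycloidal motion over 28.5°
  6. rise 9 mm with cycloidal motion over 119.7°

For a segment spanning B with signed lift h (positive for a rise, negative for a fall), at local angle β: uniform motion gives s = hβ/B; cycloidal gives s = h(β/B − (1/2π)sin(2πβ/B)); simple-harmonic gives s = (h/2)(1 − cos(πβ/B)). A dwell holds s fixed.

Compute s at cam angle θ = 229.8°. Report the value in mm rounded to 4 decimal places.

seg 1 [0°–34°] uniform, h=21: full span → s += 21 → s = 21.0000
seg 2 [34°–65.5°] cycloidal, h=11: full span → s += 11 → s = 32.0000
seg 3 [65.5°–106.8°] uniform, h=14: full span → s += 14 → s = 46.0000
seg 4 [106.8°–211.8°] dwell: s stays 46.0000
seg 5 [211.8°–240.3°] cycloidal, h=25: θ=229.8° here. β=18, B=28.5. 25·(0.6316 − sin(2π·0.6316)/(2π)) = 18.7168 → s = 64.7168

64.7168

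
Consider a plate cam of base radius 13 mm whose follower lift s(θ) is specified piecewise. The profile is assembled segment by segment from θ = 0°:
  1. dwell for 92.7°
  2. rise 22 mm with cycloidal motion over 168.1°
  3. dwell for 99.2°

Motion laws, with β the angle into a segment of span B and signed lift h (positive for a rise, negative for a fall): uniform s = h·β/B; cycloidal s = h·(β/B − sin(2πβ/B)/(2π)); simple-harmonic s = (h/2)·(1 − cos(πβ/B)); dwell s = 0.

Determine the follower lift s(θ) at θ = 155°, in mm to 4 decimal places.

seg 1 [0°–92.7°] dwell: s stays 0.0000
seg 2 [92.7°–260.8°] cycloidal, h=22: θ=155° here. β=62.3, B=168.1. 22·(0.3706 − sin(2π·0.3706)/(2π)) = 5.6103 → s = 5.6103

5.6103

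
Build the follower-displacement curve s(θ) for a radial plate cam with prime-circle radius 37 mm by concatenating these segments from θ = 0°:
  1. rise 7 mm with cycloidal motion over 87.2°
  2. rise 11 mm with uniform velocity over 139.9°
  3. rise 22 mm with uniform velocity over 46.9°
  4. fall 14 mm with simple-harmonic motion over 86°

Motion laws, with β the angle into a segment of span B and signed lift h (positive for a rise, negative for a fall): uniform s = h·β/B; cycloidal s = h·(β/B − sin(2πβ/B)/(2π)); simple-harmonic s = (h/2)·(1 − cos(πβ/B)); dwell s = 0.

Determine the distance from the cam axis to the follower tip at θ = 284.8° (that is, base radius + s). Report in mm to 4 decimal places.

seg 1 [0°–87.2°] cycloidal, h=7: full span → s += 7 → s = 7.0000
seg 2 [87.2°–227.1°] uniform, h=11: full span → s += 11 → s = 18.0000
seg 3 [227.1°–274°] uniform, h=22: full span → s += 22 → s = 40.0000
seg 4 [274°–360°] simple-harmonic, h=-14: θ=284.8° here. β=10.8, B=86. -14/2·(1 − cos(π·0.1256)) = -0.5377 → s = 39.4623
radial distance = base radius + s = 37 + 39.4623 = 76.4623

76.4623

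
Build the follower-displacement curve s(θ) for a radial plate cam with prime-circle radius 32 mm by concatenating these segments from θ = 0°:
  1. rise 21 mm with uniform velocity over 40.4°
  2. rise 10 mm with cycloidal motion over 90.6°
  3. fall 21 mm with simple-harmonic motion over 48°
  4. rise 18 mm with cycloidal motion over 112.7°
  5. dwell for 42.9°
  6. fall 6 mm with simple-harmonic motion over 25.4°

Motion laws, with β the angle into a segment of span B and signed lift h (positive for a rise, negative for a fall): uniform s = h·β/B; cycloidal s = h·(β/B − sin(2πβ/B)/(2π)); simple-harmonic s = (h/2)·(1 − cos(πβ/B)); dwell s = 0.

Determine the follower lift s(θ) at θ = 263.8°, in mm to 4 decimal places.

seg 1 [0°–40.4°] uniform, h=21: full span → s += 21 → s = 21.0000
seg 2 [40.4°–131°] cycloidal, h=10: full span → s += 10 → s = 31.0000
seg 3 [131°–179°] simple-harmonic, h=-21: full span → s += -21 → s = 10.0000
seg 4 [179°–291.7°] cycloidal, h=18: θ=263.8° here. β=84.8, B=112.7. 18·(0.7524 − sin(2π·0.7524)/(2π)) = 16.4084 → s = 26.4084

26.4084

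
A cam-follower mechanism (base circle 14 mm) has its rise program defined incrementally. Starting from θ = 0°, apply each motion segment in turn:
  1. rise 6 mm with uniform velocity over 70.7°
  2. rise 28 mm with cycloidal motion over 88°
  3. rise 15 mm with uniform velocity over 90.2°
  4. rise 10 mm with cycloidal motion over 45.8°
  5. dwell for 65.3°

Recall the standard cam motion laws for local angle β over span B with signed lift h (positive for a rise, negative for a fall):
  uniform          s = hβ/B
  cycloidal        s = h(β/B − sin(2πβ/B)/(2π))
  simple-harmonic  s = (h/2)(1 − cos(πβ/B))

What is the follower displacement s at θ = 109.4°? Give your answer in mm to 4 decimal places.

seg 1 [0°–70.7°] uniform, h=6: full span → s += 6 → s = 6.0000
seg 2 [70.7°–158.7°] cycloidal, h=28: θ=109.4° here. β=38.7, B=88. 28·(0.4398 − sin(2π·0.4398)/(2π)) = 10.6672 → s = 16.6672

16.6672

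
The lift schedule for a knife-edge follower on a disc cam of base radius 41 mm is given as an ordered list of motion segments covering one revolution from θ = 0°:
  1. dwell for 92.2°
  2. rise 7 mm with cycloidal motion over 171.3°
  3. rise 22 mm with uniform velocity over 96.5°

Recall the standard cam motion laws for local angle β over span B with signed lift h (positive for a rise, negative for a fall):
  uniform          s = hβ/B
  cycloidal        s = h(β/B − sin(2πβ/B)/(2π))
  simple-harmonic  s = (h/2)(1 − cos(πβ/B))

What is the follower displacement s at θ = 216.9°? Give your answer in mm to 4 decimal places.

seg 1 [0°–92.2°] dwell: s stays 0.0000
seg 2 [92.2°–263.5°] cycloidal, h=7: θ=216.9° here. β=124.7, B=171.3. 7·(0.7280 − sin(2π·0.7280)/(2π)) = 6.1992 → s = 6.1992

6.1992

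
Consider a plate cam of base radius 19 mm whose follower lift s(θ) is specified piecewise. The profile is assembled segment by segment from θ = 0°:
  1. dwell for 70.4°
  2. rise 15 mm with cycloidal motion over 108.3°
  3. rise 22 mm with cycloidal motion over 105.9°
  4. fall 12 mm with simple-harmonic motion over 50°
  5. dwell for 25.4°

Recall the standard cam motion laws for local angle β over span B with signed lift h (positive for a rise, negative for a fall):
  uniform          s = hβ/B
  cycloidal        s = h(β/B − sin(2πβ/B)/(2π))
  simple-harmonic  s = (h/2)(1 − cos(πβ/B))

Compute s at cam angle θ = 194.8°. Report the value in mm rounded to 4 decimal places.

seg 1 [0°–70.4°] dwell: s stays 0.0000
seg 2 [70.4°–178.7°] cycloidal, h=15: full span → s += 15 → s = 15.0000
seg 3 [178.7°–284.6°] cycloidal, h=22: θ=194.8° here. β=16.1, B=105.9. 22·(0.1520 − sin(2π·0.1520)/(2π)) = 0.4859 → s = 15.4859

15.4859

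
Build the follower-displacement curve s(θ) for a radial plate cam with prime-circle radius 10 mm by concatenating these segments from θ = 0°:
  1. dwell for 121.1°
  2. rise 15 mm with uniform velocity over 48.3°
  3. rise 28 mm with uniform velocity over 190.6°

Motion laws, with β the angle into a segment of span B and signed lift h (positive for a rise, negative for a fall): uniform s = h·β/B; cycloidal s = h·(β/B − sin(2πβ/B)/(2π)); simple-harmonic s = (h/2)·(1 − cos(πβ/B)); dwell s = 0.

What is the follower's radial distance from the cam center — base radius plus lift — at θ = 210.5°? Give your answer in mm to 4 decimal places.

seg 1 [0°–121.1°] dwell: s stays 0.0000
seg 2 [121.1°–169.4°] uniform, h=15: full span → s += 15 → s = 15.0000
seg 3 [169.4°–360°] uniform, h=28: θ=210.5° here. β=41.1, B=190.6. 28·41.1/190.6 = 6.0378 → s = 21.0378
radial distance = base radius + s = 10 + 21.0378 = 31.0378

31.0378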